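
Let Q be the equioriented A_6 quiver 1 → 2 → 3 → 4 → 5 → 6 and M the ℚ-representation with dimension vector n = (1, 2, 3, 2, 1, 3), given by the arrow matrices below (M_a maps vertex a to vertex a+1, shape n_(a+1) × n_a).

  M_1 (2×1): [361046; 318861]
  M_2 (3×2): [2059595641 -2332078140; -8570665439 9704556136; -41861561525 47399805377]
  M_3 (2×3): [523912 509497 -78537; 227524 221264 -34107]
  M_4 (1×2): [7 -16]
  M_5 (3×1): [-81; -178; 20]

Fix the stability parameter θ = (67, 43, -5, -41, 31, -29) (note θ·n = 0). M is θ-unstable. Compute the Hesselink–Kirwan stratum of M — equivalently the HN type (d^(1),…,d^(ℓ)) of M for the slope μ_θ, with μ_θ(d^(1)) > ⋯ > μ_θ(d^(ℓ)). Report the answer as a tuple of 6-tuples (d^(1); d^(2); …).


Barcode: M ≅ I[1,6], I[2,4], I[3,3], I[6,6]^2. HN layers by μ_θ (4 steps, strictly decreasing):
  μ^(1)=11; μ^(2)=-1; μ^(3)=-5; μ^(4)=-29

((1, 1, 1, 1, 1, 1); (0, 1, 1, 1, 0, 0); (0, 0, 1, 0, 0, 0); (0, 0, 0, 0, 0, 2))


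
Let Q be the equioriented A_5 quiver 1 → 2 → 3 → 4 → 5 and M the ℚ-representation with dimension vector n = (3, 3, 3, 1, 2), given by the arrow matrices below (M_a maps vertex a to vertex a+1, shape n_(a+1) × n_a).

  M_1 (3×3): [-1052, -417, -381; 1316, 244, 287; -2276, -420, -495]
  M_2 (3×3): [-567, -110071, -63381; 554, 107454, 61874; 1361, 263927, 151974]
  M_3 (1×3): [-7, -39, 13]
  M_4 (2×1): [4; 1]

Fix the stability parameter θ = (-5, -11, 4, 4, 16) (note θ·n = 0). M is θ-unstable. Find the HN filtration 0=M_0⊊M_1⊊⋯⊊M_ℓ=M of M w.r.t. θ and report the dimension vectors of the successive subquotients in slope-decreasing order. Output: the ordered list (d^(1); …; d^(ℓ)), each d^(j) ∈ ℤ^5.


Via rank(M_{q-1}∘⋯∘M_p): M ≅ I[1,1], I[1,3], I[1,5], I[2,3], I[5,5].
μ_θ-semistable layers: μ^(1)=16; μ^(2)=4; μ^(3)=-5; μ^(4)=-8; μ^(5)=-11

((0, 0, 0, 0, 2); (0, 0, 3, 1, 0); (1, 0, 0, 0, 0); (2, 2, 0, 0, 0); (0, 1, 0, 0, 0))


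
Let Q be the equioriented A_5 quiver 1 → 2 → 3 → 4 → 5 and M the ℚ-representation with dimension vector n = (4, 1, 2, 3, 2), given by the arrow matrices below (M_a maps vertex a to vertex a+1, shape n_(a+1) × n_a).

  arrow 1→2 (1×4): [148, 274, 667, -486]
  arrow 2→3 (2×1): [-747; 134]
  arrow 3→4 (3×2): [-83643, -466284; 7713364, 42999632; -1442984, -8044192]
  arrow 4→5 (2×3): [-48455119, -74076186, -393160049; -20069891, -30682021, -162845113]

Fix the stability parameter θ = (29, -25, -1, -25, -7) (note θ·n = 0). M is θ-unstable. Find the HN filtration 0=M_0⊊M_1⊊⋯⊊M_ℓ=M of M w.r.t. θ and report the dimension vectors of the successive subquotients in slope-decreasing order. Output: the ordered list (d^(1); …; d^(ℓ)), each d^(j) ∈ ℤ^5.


Via rank(M_{q-1}∘⋯∘M_p): M ≅ I[1,1]^3, I[1,5], I[3,3], I[4,4], I[4,5].
μ_θ-semistable layers: μ^(1)=29; μ^(2)=-1; μ^(3)=-29/5; μ^(4)=-7; μ^(5)=-25

((3, 0, 0, 0, 0); (0, 0, 1, 0, 0); (1, 1, 1, 1, 1); (0, 0, 0, 0, 1); (0, 0, 0, 2, 0))


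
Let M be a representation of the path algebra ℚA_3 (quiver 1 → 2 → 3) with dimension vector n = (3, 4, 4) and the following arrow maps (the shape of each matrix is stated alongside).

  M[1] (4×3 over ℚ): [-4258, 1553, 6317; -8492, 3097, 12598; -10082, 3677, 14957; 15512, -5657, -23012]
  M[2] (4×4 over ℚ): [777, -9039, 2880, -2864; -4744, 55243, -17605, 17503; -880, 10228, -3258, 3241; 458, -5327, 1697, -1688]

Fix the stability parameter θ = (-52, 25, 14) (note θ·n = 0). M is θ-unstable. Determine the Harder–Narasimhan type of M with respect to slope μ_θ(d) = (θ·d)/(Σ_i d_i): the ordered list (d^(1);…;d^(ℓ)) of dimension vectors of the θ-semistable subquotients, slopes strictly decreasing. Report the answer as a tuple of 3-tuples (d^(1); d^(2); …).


Barcode: M ≅ I[1,1], I[1,3]^2, I[2,2], I[2,3], I[3,3]. HN layers by μ_θ (4 steps, strictly decreasing):
  μ^(1)=25; μ^(2)=39/2; μ^(3)=14; μ^(4)=-52

((0, 1, 0); (0, 3, 3); (0, 0, 1); (3, 0, 0))


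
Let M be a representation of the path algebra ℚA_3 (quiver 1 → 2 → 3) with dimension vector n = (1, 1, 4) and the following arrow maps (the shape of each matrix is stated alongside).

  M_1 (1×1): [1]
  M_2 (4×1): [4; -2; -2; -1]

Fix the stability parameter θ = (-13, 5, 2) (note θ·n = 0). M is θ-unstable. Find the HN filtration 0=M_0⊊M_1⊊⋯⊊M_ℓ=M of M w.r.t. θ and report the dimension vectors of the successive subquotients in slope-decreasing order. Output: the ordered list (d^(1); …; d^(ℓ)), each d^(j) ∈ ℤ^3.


Barcode: M ≅ I[1,3], I[3,3]^3. HN layers by μ_θ (3 steps, strictly decreasing):
  μ^(1)=7/2; μ^(2)=2; μ^(3)=-13

((0, 1, 1); (0, 0, 3); (1, 0, 0))


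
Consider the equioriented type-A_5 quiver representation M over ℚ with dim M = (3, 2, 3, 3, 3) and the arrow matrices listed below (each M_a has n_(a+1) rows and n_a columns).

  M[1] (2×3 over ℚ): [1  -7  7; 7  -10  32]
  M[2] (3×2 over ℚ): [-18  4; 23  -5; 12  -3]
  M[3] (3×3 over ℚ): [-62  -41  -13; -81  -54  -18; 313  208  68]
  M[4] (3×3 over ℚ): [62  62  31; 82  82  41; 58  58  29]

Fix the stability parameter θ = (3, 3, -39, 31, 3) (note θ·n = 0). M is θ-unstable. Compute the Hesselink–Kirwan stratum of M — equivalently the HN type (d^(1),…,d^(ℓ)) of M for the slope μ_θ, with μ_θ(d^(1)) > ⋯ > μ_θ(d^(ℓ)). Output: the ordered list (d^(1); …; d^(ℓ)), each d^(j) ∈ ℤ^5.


Barcode: M ≅ I[1,1], I[1,3], I[1,4], I[3,5], I[4,4], I[5,5]^2. HN layers by μ_θ (5 steps, strictly decreasing):
  μ^(1)=31; μ^(2)=17; μ^(3)=3; μ^(4)=-11; μ^(5)=-39

((0, 0, 0, 2, 0); (0, 0, 0, 1, 1); (1, 0, 0, 0, 2); (2, 2, 2, 0, 0); (0, 0, 1, 0, 0))


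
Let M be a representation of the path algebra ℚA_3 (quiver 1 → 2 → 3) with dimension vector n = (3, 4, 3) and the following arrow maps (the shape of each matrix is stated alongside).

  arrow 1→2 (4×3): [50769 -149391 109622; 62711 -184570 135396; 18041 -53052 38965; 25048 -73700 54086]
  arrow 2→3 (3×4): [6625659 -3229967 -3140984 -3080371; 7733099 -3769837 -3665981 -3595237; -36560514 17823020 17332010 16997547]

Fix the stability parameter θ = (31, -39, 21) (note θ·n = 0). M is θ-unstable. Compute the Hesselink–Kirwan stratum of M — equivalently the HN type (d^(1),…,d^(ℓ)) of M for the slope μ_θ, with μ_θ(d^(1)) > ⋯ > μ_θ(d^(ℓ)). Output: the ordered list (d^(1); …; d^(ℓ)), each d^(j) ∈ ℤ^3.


Via rank(M_{q-1}∘⋯∘M_p): M ≅ I[1,2], I[1,3]^2, I[2,3].
μ_θ-semistable layers: μ^(1)=21; μ^(2)=-4; μ^(3)=-39

((0, 0, 3); (3, 3, 0); (0, 1, 0))


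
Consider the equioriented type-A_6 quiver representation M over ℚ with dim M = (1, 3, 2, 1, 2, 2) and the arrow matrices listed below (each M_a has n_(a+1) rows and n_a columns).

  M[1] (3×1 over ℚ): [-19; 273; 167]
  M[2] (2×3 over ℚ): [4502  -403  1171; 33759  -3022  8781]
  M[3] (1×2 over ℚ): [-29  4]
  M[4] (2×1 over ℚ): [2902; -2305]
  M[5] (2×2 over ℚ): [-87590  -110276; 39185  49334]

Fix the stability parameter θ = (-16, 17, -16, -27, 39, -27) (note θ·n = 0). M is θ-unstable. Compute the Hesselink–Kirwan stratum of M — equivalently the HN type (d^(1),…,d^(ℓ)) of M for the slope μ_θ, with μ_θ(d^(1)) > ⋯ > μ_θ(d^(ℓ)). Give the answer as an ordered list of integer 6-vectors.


Via rank(M_{q-1}∘⋯∘M_p): M ≅ I[1,2], I[2,3], I[2,5], I[5,6], I[6,6].
μ_θ-semistable layers: μ^(1)=39; μ^(2)=17; μ^(3)=6; μ^(4)=1/2; μ^(5)=-26/3; μ^(6)=-16; μ^(7)=-27

((0, 0, 0, 0, 1, 0); (0, 1, 0, 0, 0, 0); (0, 0, 0, 0, 1, 1); (0, 1, 1, 0, 0, 0); (0, 1, 1, 1, 0, 0); (1, 0, 0, 0, 0, 0); (0, 0, 0, 0, 0, 1))


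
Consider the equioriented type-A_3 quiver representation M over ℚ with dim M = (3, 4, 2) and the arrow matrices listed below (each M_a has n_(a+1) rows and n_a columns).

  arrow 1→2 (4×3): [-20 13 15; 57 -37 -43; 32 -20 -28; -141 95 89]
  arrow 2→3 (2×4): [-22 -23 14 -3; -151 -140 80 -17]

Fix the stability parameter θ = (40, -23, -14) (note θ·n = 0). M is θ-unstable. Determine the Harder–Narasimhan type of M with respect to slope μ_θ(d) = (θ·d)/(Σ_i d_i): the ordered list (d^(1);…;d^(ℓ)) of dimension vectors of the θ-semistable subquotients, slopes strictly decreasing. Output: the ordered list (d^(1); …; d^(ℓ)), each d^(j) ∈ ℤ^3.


Interval decomposition of M: I[1,1], I[1,2], I[1,3], I[2,2], I[2,3].
HN type (ℓ=5): μ^(1)=40; μ^(2)=17/2; μ^(3)=1; μ^(4)=-14; μ^(5)=-23

((1, 0, 0); (1, 1, 0); (1, 1, 1); (0, 0, 1); (0, 2, 0))


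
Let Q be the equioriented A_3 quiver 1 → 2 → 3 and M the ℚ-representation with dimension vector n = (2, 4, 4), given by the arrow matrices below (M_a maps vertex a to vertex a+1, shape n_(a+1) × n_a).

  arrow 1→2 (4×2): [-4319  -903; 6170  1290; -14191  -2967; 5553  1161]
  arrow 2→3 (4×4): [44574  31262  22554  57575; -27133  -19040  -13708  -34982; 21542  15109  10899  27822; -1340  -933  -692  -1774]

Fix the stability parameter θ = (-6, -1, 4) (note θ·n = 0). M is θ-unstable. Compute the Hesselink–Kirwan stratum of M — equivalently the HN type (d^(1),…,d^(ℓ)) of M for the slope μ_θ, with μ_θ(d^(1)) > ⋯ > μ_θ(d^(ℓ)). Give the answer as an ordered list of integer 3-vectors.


Barcode: M ≅ I[1,1], I[1,3], I[2,3]^3. HN layers by μ_θ (3 steps, strictly decreasing):
  μ^(1)=4; μ^(2)=-1; μ^(3)=-6

((0, 0, 4); (0, 4, 0); (2, 0, 0))


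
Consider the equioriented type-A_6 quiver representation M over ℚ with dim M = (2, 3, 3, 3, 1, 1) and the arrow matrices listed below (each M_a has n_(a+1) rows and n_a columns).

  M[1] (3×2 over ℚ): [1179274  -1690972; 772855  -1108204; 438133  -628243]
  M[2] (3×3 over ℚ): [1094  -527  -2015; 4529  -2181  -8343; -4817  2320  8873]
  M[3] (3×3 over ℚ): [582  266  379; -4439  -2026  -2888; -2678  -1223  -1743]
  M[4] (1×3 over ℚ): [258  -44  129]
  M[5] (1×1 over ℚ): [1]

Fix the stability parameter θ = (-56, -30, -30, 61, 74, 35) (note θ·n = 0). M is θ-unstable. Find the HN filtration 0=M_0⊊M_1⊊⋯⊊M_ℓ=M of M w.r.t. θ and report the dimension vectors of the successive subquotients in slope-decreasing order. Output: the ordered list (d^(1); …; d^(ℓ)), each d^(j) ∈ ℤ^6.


Via rank(M_{q-1}∘⋯∘M_p): M ≅ I[1,4], I[1,6], I[2,4].
μ_θ-semistable layers: μ^(1)=61; μ^(2)=170/3; μ^(3)=-30; μ^(4)=-56

((0, 0, 0, 2, 0, 0); (0, 0, 0, 1, 1, 1); (0, 3, 3, 0, 0, 0); (2, 0, 0, 0, 0, 0))


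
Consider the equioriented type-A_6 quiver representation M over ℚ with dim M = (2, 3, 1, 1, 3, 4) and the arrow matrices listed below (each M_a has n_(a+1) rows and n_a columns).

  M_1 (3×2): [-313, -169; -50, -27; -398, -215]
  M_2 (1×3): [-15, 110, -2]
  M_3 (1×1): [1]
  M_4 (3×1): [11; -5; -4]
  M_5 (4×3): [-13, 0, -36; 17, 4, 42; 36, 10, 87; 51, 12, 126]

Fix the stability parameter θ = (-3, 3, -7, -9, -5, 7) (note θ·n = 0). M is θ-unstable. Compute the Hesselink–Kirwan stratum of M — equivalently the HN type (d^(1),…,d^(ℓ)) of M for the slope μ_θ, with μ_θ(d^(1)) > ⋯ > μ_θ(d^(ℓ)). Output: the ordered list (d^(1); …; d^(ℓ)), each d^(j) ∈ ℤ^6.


Via rank(M_{q-1}∘⋯∘M_p): M ≅ I[1,2], I[1,6], I[2,2], I[5,5], I[5,6], I[6,6]^2.
μ_θ-semistable layers: μ^(1)=7; μ^(2)=3; μ^(3)=-3; μ^(4)=-21/5; μ^(5)=-5

((0, 0, 0, 0, 0, 4); (0, 2, 0, 0, 0, 0); (1, 0, 0, 0, 0, 0); (1, 1, 1, 1, 1, 0); (0, 0, 0, 0, 2, 0))


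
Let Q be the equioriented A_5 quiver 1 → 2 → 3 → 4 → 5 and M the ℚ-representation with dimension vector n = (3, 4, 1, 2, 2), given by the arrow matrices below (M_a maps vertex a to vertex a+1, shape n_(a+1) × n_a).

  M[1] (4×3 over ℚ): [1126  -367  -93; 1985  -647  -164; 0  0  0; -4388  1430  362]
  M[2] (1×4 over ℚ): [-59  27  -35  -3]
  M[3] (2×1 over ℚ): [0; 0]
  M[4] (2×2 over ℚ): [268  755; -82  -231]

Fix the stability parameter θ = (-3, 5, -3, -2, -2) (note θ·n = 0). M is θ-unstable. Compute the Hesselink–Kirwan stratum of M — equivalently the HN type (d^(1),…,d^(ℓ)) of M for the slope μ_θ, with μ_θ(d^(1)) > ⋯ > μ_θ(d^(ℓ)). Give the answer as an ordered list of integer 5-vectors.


Via rank(M_{q-1}∘⋯∘M_p): M ≅ I[1,1], I[1,2], I[1,3], I[2,2]^2, I[4,5]^2.
μ_θ-semistable layers: μ^(1)=5; μ^(2)=1; μ^(3)=-2; μ^(4)=-3

((0, 3, 0, 0, 0); (0, 1, 1, 0, 0); (0, 0, 0, 2, 2); (3, 0, 0, 0, 0))


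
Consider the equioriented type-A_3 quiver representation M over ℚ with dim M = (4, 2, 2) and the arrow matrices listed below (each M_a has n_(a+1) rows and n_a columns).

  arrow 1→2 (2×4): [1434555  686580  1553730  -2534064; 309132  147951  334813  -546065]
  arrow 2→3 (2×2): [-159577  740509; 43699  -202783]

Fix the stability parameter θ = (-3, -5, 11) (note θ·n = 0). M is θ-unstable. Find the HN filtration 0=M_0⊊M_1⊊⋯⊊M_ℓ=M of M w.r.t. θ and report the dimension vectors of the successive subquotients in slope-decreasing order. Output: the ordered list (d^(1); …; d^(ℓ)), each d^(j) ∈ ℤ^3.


Via rank(M_{q-1}∘⋯∘M_p): M ≅ I[1,1]^2, I[1,2], I[1,3], I[3,3].
μ_θ-semistable layers: μ^(1)=11; μ^(2)=-3; μ^(3)=-4

((0, 0, 2); (2, 0, 0); (2, 2, 0))


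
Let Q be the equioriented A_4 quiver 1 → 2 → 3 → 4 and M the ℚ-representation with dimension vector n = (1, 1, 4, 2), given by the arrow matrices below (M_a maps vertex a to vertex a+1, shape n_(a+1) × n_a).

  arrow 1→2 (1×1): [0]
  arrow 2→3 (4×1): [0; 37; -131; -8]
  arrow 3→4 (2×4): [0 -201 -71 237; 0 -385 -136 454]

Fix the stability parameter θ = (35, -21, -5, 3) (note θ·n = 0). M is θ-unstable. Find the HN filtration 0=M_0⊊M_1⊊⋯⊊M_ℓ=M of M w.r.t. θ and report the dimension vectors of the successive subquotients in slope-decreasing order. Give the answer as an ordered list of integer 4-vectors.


Barcode: M ≅ I[1,1], I[2,4], I[3,3]^2, I[3,4]. HN layers by μ_θ (4 steps, strictly decreasing):
  μ^(1)=35; μ^(2)=3; μ^(3)=-5; μ^(4)=-21

((1, 0, 0, 0); (0, 0, 0, 2); (0, 0, 4, 0); (0, 1, 0, 0))


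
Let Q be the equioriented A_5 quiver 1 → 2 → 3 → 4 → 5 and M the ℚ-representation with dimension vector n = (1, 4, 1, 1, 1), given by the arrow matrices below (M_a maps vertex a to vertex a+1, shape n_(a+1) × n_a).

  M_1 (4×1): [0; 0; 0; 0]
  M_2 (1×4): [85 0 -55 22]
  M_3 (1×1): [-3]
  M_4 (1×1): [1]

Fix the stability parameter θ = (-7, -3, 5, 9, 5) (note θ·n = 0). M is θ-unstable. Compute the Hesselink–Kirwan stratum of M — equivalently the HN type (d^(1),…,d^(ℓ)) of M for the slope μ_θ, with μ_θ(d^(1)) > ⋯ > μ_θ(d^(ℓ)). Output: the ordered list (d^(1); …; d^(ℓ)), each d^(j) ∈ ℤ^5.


Barcode: M ≅ I[1,1], I[2,2]^3, I[2,5]. HN layers by μ_θ (4 steps, strictly decreasing):
  μ^(1)=7; μ^(2)=5; μ^(3)=-3; μ^(4)=-7

((0, 0, 0, 1, 1); (0, 0, 1, 0, 0); (0, 4, 0, 0, 0); (1, 0, 0, 0, 0))


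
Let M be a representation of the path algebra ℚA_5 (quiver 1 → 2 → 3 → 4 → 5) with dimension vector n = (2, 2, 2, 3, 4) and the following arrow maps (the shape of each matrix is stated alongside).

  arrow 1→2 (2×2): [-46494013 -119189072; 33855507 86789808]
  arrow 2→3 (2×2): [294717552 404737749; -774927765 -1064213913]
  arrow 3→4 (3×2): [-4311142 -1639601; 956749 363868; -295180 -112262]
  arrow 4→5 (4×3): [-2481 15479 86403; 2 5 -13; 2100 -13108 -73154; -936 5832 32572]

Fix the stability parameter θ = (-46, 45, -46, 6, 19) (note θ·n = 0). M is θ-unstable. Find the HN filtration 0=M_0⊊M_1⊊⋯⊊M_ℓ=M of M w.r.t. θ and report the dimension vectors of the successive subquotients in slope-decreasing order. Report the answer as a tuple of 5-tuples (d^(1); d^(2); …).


Interval decomposition of M: I[1,1], I[1,5], I[2,5], I[4,5], I[5,5].
HN type (ℓ=4): μ^(1)=19; μ^(2)=6; μ^(3)=-1/2; μ^(4)=-46

((0, 0, 0, 0, 4); (0, 0, 0, 3, 0); (0, 2, 2, 0, 0); (2, 0, 0, 0, 0))


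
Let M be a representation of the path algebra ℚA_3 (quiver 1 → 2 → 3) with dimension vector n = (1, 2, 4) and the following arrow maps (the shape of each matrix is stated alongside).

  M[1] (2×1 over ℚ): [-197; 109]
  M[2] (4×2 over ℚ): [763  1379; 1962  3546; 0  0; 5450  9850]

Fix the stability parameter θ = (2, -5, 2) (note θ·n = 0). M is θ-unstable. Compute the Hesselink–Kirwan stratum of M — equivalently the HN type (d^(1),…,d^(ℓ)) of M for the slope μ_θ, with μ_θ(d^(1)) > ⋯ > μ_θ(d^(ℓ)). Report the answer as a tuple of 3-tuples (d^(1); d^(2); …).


Interval decomposition of M: I[1,2], I[2,3], I[3,3]^3.
HN type (ℓ=3): μ^(1)=2; μ^(2)=-3/2; μ^(3)=-5

((0, 0, 4); (1, 1, 0); (0, 1, 0))


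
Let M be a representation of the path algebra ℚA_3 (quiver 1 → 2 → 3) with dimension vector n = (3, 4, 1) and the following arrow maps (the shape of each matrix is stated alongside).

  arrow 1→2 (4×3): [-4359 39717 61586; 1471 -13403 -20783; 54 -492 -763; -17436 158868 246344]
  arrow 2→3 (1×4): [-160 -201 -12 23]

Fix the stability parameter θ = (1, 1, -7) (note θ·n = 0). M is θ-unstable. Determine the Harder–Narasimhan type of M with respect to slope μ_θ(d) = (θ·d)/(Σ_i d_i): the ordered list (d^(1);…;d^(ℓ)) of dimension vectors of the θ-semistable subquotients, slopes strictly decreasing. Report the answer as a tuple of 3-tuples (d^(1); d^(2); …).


Barcode: M ≅ I[1,1], I[1,2], I[1,3], I[2,2]^2. HN layers by μ_θ (2 steps, strictly decreasing):
  μ^(1)=1; μ^(2)=-5/3

((2, 3, 0); (1, 1, 1))


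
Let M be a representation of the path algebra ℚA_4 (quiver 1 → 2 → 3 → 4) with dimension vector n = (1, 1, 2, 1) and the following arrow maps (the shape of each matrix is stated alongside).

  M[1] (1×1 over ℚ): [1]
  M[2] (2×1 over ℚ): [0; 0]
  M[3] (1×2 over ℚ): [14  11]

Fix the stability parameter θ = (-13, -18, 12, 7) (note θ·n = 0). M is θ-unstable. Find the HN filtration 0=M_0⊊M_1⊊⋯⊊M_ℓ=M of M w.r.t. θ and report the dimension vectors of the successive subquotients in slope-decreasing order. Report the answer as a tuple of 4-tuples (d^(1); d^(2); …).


Barcode: M ≅ I[1,2], I[3,3], I[3,4]. HN layers by μ_θ (3 steps, strictly decreasing):
  μ^(1)=12; μ^(2)=19/2; μ^(3)=-31/2

((0, 0, 1, 0); (0, 0, 1, 1); (1, 1, 0, 0))


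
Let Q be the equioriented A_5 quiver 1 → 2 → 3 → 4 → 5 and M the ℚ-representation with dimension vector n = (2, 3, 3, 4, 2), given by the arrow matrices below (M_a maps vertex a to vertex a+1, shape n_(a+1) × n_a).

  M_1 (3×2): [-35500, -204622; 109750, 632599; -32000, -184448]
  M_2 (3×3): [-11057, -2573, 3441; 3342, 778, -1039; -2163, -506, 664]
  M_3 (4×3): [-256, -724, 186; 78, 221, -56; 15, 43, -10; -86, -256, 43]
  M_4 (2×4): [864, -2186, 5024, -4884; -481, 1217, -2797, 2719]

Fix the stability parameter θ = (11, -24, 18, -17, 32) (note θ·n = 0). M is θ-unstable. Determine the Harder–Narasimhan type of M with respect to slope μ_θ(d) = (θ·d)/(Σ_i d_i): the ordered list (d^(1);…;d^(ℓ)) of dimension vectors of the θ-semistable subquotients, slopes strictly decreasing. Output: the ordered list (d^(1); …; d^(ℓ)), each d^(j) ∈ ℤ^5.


Via rank(M_{q-1}∘⋯∘M_p): M ≅ I[1,1], I[1,5], I[2,4], I[2,5], I[4,4].
μ_θ-semistable layers: μ^(1)=32; μ^(2)=11; μ^(3)=1/2; μ^(4)=-13/2; μ^(5)=-17; μ^(6)=-24

((0, 0, 0, 0, 2); (1, 0, 0, 0, 0); (0, 0, 3, 3, 0); (1, 1, 0, 0, 0); (0, 0, 0, 1, 0); (0, 2, 0, 0, 0))


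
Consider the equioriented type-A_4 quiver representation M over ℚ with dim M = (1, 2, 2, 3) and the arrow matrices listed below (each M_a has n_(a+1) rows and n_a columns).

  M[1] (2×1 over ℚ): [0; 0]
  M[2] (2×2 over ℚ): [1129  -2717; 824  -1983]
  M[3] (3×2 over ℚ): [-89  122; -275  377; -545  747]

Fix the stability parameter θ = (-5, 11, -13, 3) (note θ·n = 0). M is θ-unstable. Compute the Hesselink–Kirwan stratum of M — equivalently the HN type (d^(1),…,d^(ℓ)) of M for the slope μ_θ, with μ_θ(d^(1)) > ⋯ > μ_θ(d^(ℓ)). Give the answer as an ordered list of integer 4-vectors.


Interval decomposition of M: I[1,1], I[2,4]^2, I[4,4].
HN type (ℓ=3): μ^(1)=3; μ^(2)=-1; μ^(3)=-5

((0, 0, 0, 3); (0, 2, 2, 0); (1, 0, 0, 0))


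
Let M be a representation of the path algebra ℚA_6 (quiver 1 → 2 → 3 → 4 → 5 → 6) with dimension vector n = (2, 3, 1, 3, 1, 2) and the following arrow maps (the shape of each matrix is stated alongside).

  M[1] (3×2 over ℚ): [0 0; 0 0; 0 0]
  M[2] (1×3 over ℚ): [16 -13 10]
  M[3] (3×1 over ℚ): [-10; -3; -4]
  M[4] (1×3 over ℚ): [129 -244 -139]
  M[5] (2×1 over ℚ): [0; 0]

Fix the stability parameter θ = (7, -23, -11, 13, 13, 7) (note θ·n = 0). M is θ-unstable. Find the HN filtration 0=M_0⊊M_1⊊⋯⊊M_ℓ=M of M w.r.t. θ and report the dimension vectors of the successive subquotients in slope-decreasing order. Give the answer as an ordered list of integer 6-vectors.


Barcode: M ≅ I[1,1]^2, I[2,2]^2, I[2,5], I[4,4]^2, I[6,6]^2. HN layers by μ_θ (4 steps, strictly decreasing):
  μ^(1)=13; μ^(2)=7; μ^(3)=-11; μ^(4)=-23

((0, 0, 0, 3, 1, 0); (2, 0, 0, 0, 0, 2); (0, 0, 1, 0, 0, 0); (0, 3, 0, 0, 0, 0))


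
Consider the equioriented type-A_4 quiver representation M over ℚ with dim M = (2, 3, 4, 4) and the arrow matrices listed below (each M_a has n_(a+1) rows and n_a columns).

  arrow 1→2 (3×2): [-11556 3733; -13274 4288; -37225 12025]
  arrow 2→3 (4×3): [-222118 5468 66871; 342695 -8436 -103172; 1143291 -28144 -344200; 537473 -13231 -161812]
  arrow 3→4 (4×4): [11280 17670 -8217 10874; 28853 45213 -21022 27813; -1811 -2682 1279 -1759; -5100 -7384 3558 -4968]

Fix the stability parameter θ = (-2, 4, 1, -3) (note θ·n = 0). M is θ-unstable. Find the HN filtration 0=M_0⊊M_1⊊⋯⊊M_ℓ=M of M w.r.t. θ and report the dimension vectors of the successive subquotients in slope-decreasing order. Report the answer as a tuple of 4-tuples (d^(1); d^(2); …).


Via rank(M_{q-1}∘⋯∘M_p): M ≅ I[1,4]^2, I[2,3], I[3,4], I[4,4].
μ_θ-semistable layers: μ^(1)=5/2; μ^(2)=2/3; μ^(3)=-1; μ^(4)=-2; μ^(5)=-3

((0, 1, 1, 0); (0, 2, 2, 2); (0, 0, 1, 1); (2, 0, 0, 0); (0, 0, 0, 1))


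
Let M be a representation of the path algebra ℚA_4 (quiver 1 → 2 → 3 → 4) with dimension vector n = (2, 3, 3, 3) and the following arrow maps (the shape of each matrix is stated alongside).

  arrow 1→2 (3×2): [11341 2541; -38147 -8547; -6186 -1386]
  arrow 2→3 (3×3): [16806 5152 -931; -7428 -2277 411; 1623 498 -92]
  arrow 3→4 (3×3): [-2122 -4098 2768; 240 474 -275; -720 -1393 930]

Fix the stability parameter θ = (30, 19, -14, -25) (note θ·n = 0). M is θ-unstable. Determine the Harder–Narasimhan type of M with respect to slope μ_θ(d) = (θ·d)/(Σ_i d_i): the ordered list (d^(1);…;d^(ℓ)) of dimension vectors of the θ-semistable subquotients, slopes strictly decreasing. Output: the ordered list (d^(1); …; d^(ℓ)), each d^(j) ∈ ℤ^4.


Via rank(M_{q-1}∘⋯∘M_p): M ≅ I[1,1], I[1,4], I[2,4]^2.
μ_θ-semistable layers: μ^(1)=30; μ^(2)=5/2; μ^(3)=-20/3

((1, 0, 0, 0); (1, 1, 1, 1); (0, 2, 2, 2))


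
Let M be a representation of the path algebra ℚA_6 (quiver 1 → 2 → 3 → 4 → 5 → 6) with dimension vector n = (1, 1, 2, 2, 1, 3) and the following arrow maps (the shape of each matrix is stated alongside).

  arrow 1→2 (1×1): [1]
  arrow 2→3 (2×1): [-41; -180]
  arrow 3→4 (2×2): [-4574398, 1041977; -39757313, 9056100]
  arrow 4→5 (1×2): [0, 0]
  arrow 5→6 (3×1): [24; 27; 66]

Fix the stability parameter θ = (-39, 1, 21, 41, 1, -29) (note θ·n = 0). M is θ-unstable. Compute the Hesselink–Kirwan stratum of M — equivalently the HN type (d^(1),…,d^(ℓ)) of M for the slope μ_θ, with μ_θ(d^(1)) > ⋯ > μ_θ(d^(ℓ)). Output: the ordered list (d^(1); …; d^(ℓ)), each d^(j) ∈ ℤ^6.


Interval decomposition of M: I[1,4], I[3,4], I[5,6], I[6,6]^2.
HN type (ℓ=6): μ^(1)=41; μ^(2)=21; μ^(3)=1; μ^(4)=-14; μ^(5)=-29; μ^(6)=-39

((0, 0, 0, 2, 0, 0); (0, 0, 2, 0, 0, 0); (0, 1, 0, 0, 0, 0); (0, 0, 0, 0, 1, 1); (0, 0, 0, 0, 0, 2); (1, 0, 0, 0, 0, 0))


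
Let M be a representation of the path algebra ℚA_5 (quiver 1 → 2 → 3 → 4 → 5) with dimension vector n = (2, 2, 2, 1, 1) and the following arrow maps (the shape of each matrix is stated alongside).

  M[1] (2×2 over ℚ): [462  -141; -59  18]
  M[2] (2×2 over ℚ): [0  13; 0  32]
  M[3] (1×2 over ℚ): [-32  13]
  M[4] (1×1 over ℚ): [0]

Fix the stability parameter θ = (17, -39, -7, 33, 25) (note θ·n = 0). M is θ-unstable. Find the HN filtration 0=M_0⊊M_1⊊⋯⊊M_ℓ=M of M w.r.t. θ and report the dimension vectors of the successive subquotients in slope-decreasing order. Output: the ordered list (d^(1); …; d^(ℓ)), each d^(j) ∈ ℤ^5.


Barcode: M ≅ I[1,2], I[1,3], I[3,4], I[5,5]. HN layers by μ_θ (4 steps, strictly decreasing):
  μ^(1)=33; μ^(2)=25; μ^(3)=-7; μ^(4)=-11

((0, 0, 0, 1, 0); (0, 0, 0, 0, 1); (0, 0, 2, 0, 0); (2, 2, 0, 0, 0))


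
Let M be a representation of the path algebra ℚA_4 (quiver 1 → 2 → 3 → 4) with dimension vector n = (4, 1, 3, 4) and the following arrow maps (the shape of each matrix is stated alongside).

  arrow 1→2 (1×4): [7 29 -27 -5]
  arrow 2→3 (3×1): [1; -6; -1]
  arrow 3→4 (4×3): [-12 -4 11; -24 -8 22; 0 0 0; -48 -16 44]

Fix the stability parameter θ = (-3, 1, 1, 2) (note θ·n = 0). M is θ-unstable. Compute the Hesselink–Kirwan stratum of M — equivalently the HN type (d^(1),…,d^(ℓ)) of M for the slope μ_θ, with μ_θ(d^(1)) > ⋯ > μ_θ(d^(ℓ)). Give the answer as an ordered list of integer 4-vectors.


Interval decomposition of M: I[1,1]^3, I[1,4], I[3,3]^2, I[4,4]^3.
HN type (ℓ=3): μ^(1)=2; μ^(2)=1; μ^(3)=-3

((0, 0, 0, 4); (0, 1, 3, 0); (4, 0, 0, 0))


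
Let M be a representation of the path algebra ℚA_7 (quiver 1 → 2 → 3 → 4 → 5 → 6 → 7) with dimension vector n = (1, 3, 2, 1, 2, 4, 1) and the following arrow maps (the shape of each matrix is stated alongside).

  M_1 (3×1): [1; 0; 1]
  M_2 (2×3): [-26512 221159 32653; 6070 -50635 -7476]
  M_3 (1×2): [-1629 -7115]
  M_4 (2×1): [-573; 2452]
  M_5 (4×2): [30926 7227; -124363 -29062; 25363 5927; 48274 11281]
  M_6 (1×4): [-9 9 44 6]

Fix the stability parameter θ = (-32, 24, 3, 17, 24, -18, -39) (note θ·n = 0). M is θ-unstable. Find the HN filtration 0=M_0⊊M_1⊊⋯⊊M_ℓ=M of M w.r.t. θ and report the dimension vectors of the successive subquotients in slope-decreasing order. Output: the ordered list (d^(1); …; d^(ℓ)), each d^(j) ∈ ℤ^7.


Barcode: M ≅ I[1,7], I[2,2], I[2,3], I[5,6], I[6,6]^2. HN layers by μ_θ (6 steps, strictly decreasing):
  μ^(1)=24; μ^(2)=27/2; μ^(3)=3; μ^(4)=11/6; μ^(5)=-18; μ^(6)=-32

((0, 1, 0, 0, 0, 0, 0); (0, 1, 1, 0, 0, 0, 0); (0, 0, 0, 0, 1, 1, 0); (0, 1, 1, 1, 1, 1, 1); (0, 0, 0, 0, 0, 2, 0); (1, 0, 0, 0, 0, 0, 0))


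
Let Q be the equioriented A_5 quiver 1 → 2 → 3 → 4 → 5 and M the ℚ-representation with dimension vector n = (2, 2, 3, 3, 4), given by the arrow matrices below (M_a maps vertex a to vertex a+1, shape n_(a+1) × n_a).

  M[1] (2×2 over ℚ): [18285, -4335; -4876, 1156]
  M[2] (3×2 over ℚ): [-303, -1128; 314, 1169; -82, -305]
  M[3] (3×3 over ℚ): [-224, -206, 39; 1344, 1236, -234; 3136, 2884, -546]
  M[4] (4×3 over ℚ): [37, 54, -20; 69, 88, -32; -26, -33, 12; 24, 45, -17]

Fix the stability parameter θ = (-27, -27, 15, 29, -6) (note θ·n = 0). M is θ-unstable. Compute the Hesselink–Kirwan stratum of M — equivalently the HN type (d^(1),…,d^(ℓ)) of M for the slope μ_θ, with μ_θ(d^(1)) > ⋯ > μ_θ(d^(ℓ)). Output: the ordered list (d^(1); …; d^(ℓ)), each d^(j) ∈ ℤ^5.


Via rank(M_{q-1}∘⋯∘M_p): M ≅ I[1,1], I[1,5], I[2,3], I[3,3], I[4,5]^2, I[5,5].
μ_θ-semistable layers: μ^(1)=15; μ^(2)=38/3; μ^(3)=23/2; μ^(4)=-6; μ^(5)=-27

((0, 0, 2, 0, 0); (0, 0, 1, 1, 1); (0, 0, 0, 2, 2); (0, 0, 0, 0, 1); (2, 2, 0, 0, 0))


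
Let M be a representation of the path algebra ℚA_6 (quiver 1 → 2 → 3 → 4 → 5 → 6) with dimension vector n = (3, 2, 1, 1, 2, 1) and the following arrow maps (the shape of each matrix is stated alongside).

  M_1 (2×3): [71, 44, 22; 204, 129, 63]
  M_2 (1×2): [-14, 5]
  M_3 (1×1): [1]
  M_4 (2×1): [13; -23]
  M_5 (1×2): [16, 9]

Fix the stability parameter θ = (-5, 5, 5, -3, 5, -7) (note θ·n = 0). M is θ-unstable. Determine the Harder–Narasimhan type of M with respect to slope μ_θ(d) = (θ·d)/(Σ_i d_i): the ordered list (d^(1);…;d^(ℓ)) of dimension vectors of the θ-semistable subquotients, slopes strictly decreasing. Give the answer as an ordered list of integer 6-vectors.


Interval decomposition of M: I[1,1], I[1,2], I[1,6], I[5,5].
HN type (ℓ=3): μ^(1)=5; μ^(2)=1; μ^(3)=-5

((0, 1, 0, 0, 1, 0); (0, 1, 1, 1, 1, 1); (3, 0, 0, 0, 0, 0))


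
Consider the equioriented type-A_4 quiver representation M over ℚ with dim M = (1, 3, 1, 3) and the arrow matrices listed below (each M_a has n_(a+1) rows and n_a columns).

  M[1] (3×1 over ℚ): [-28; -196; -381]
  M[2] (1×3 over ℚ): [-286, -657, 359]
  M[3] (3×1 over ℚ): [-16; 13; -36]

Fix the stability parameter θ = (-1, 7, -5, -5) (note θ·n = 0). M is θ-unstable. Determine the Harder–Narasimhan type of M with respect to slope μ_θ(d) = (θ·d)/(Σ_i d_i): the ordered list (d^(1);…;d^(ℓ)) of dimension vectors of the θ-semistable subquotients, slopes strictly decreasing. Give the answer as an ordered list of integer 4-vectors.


Interval decomposition of M: I[1,4], I[2,2]^2, I[4,4]^2.
HN type (ℓ=3): μ^(1)=7; μ^(2)=-1; μ^(3)=-5

((0, 2, 0, 0); (1, 1, 1, 1); (0, 0, 0, 2))


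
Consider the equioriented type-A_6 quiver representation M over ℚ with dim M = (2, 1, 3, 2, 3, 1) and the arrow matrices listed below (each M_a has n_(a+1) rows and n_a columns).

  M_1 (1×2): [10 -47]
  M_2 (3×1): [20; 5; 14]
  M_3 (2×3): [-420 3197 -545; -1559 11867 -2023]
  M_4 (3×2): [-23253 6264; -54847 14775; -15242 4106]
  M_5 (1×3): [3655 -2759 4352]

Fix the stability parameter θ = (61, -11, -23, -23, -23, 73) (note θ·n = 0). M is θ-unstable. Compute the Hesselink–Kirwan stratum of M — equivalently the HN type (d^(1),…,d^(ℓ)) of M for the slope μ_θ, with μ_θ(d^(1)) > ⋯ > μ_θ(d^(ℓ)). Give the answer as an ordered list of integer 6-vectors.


Interval decomposition of M: I[1,1], I[1,6], I[3,3], I[3,5], I[5,5].
HN type (ℓ=4): μ^(1)=73; μ^(2)=61; μ^(3)=-19/5; μ^(4)=-23

((0, 0, 0, 0, 0, 1); (1, 0, 0, 0, 0, 0); (1, 1, 1, 1, 1, 0); (0, 0, 2, 1, 2, 0))


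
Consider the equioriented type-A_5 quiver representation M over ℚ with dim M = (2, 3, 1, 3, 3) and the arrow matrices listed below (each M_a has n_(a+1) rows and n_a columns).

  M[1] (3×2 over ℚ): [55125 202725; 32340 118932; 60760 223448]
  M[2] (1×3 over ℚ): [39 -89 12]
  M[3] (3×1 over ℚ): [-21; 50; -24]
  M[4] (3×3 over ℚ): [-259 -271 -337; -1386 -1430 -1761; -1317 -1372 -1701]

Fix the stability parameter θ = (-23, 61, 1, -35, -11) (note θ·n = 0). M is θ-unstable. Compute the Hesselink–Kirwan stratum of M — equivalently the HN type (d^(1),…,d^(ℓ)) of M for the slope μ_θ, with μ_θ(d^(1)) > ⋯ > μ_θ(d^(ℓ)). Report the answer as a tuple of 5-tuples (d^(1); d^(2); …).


Interval decomposition of M: I[1,1], I[1,5], I[2,2]^2, I[4,5]^2.
HN type (ℓ=5): μ^(1)=61; μ^(2)=4; μ^(3)=-11; μ^(4)=-23; μ^(5)=-35

((0, 2, 0, 0, 0); (0, 1, 1, 1, 1); (0, 0, 0, 0, 2); (2, 0, 0, 0, 0); (0, 0, 0, 2, 0))


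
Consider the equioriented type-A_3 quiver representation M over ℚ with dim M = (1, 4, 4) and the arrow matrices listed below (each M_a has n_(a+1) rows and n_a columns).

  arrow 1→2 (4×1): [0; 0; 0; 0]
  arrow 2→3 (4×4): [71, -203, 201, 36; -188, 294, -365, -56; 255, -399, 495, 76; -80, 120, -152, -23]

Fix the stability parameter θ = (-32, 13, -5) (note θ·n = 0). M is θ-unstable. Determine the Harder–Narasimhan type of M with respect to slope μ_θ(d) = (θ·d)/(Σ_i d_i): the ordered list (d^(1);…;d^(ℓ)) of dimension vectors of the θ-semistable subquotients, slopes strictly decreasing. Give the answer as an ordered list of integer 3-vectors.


Interval decomposition of M: I[1,1], I[2,2], I[2,3]^3, I[3,3].
HN type (ℓ=4): μ^(1)=13; μ^(2)=4; μ^(3)=-5; μ^(4)=-32

((0, 1, 0); (0, 3, 3); (0, 0, 1); (1, 0, 0))


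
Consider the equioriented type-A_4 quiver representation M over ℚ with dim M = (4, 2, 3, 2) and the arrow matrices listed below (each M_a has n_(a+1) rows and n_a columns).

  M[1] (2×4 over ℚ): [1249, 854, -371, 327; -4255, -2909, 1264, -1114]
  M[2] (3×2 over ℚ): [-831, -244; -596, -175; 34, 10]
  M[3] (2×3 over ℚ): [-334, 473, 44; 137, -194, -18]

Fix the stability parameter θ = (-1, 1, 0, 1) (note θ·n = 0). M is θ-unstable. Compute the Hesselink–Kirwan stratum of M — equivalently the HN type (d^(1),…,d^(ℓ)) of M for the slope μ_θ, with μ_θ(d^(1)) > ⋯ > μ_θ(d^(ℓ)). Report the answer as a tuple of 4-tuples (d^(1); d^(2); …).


Barcode: M ≅ I[1,1]^2, I[1,4]^2, I[3,3]. HN layers by μ_θ (4 steps, strictly decreasing):
  μ^(1)=1; μ^(2)=1/2; μ^(3)=0; μ^(4)=-1

((0, 0, 0, 2); (0, 2, 2, 0); (0, 0, 1, 0); (4, 0, 0, 0))


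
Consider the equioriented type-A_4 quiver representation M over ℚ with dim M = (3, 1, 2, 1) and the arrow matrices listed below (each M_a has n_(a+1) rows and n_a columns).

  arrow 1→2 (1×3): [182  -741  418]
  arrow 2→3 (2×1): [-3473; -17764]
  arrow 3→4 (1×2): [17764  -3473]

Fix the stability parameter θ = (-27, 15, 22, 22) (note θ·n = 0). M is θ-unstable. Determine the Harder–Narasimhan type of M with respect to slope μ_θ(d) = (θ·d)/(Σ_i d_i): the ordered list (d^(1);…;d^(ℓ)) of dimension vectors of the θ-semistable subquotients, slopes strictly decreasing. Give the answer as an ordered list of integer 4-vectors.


Interval decomposition of M: I[1,1]^2, I[1,3], I[3,4].
HN type (ℓ=3): μ^(1)=22; μ^(2)=15; μ^(3)=-27

((0, 0, 2, 1); (0, 1, 0, 0); (3, 0, 0, 0))


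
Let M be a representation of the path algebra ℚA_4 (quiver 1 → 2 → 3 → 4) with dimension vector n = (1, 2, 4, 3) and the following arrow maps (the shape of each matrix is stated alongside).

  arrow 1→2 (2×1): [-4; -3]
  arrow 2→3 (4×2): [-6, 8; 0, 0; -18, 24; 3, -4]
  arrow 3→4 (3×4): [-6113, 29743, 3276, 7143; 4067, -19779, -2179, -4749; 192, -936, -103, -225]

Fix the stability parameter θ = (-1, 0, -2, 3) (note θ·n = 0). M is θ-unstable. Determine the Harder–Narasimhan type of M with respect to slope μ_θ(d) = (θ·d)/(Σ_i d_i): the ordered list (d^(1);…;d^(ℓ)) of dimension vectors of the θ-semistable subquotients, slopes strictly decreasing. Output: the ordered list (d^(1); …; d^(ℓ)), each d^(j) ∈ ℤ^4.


Via rank(M_{q-1}∘⋯∘M_p): M ≅ I[1,2], I[2,4], I[3,3], I[3,4]^2.
μ_θ-semistable layers: μ^(1)=3; μ^(2)=0; μ^(3)=-1; μ^(4)=-2

((0, 0, 0, 3); (0, 1, 0, 0); (1, 1, 1, 0); (0, 0, 3, 0))


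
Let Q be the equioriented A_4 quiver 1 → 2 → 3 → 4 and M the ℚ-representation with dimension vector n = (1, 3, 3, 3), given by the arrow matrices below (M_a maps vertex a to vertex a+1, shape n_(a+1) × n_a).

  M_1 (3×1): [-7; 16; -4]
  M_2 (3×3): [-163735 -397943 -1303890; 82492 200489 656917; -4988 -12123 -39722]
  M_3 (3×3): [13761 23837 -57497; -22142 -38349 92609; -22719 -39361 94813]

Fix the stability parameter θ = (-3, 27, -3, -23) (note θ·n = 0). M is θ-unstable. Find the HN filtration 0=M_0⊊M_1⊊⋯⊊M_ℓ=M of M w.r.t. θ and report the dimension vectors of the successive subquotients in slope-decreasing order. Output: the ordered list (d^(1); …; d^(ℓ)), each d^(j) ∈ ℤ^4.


Via rank(M_{q-1}∘⋯∘M_p): M ≅ I[1,4], I[2,3], I[2,4], I[4,4].
μ_θ-semistable layers: μ^(1)=12; μ^(2)=1/3; μ^(3)=-3; μ^(4)=-23

((0, 1, 1, 0); (0, 2, 2, 2); (1, 0, 0, 0); (0, 0, 0, 1))


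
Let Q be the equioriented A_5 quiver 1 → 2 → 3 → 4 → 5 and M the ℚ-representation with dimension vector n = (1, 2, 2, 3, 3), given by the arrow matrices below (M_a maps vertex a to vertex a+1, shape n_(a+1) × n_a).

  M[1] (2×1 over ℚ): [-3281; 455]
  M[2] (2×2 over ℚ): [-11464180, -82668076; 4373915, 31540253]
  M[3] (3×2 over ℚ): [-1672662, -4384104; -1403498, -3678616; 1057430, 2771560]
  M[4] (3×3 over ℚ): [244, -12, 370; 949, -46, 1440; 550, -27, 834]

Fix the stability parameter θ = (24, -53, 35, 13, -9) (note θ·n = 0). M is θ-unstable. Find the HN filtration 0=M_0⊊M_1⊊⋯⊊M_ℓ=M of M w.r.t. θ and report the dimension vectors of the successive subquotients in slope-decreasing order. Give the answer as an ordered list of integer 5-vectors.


Interval decomposition of M: I[1,2], I[2,3], I[3,5], I[4,5]^2.
HN type (ℓ=5): μ^(1)=35; μ^(2)=13; μ^(3)=2; μ^(4)=-29/2; μ^(5)=-53

((0, 0, 1, 0, 0); (0, 0, 1, 1, 1); (0, 0, 0, 2, 2); (1, 1, 0, 0, 0); (0, 1, 0, 0, 0))


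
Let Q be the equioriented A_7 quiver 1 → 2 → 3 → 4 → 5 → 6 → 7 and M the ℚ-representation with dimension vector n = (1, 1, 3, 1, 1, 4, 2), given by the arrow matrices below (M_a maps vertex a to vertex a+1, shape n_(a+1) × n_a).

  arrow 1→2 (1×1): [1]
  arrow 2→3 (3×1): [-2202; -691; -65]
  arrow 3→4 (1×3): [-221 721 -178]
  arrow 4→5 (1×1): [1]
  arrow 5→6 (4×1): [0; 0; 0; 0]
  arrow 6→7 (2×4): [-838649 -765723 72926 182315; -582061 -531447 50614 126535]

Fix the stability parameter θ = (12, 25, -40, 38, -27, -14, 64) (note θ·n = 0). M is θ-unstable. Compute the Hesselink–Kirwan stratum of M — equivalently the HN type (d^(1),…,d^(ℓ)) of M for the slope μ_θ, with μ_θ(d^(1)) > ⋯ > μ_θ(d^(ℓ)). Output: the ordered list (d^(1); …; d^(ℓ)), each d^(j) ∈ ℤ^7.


Via rank(M_{q-1}∘⋯∘M_p): M ≅ I[1,5], I[3,3]^2, I[6,6]^3, I[6,7], I[7,7].
μ_θ-semistable layers: μ^(1)=64; μ^(2)=11/2; μ^(3)=-1; μ^(4)=-14; μ^(5)=-40

((0, 0, 0, 0, 0, 0, 2); (0, 0, 0, 1, 1, 0, 0); (1, 1, 1, 0, 0, 0, 0); (0, 0, 0, 0, 0, 4, 0); (0, 0, 2, 0, 0, 0, 0))


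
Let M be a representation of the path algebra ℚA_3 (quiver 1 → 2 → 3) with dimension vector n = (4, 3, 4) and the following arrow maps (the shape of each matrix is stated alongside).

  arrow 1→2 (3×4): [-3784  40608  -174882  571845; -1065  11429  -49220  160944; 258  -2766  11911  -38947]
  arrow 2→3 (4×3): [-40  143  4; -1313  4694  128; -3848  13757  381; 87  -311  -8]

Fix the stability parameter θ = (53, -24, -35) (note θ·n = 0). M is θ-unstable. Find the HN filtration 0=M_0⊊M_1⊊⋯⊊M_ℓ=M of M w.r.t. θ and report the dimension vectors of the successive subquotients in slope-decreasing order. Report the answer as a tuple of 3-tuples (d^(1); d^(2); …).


Via rank(M_{q-1}∘⋯∘M_p): M ≅ I[1,1], I[1,3]^3, I[3,3].
μ_θ-semistable layers: μ^(1)=53; μ^(2)=-2; μ^(3)=-35

((1, 0, 0); (3, 3, 3); (0, 0, 1))


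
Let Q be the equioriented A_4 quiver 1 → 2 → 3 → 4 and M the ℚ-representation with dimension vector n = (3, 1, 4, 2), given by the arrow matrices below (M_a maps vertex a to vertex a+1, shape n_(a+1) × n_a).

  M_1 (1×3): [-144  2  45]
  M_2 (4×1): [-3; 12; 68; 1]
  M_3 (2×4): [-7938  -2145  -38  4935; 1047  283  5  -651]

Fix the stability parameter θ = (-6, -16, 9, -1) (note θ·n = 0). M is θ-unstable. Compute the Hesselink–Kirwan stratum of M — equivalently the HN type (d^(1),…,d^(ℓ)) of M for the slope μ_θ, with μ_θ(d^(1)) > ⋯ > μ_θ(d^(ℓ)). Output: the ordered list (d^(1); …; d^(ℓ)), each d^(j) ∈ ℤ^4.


Via rank(M_{q-1}∘⋯∘M_p): M ≅ I[1,1]^2, I[1,4], I[3,3]^2, I[3,4].
μ_θ-semistable layers: μ^(1)=9; μ^(2)=4; μ^(3)=-6; μ^(4)=-11

((0, 0, 2, 0); (0, 0, 2, 2); (2, 0, 0, 0); (1, 1, 0, 0))


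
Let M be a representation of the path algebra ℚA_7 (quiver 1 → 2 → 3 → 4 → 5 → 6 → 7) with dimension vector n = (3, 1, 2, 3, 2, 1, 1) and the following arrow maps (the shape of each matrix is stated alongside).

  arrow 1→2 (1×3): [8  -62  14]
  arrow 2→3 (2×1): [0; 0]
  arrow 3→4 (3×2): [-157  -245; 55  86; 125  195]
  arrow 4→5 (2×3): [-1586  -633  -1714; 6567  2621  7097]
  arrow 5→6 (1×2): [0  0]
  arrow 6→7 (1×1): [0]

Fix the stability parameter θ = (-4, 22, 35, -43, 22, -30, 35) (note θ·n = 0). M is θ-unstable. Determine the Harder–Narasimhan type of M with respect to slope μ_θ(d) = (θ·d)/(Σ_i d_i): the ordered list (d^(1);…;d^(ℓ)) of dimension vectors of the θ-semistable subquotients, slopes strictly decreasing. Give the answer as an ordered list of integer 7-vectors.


Barcode: M ≅ I[1,1]^2, I[1,2], I[3,4], I[3,5], I[4,5], I[6,6], I[7,7]. HN layers by μ_θ (5 steps, strictly decreasing):
  μ^(1)=35; μ^(2)=22; μ^(3)=-4; μ^(4)=-30; μ^(5)=-43

((0, 0, 0, 0, 0, 0, 1); (0, 1, 0, 0, 2, 0, 0); (3, 0, 2, 2, 0, 0, 0); (0, 0, 0, 0, 0, 1, 0); (0, 0, 0, 1, 0, 0, 0))
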